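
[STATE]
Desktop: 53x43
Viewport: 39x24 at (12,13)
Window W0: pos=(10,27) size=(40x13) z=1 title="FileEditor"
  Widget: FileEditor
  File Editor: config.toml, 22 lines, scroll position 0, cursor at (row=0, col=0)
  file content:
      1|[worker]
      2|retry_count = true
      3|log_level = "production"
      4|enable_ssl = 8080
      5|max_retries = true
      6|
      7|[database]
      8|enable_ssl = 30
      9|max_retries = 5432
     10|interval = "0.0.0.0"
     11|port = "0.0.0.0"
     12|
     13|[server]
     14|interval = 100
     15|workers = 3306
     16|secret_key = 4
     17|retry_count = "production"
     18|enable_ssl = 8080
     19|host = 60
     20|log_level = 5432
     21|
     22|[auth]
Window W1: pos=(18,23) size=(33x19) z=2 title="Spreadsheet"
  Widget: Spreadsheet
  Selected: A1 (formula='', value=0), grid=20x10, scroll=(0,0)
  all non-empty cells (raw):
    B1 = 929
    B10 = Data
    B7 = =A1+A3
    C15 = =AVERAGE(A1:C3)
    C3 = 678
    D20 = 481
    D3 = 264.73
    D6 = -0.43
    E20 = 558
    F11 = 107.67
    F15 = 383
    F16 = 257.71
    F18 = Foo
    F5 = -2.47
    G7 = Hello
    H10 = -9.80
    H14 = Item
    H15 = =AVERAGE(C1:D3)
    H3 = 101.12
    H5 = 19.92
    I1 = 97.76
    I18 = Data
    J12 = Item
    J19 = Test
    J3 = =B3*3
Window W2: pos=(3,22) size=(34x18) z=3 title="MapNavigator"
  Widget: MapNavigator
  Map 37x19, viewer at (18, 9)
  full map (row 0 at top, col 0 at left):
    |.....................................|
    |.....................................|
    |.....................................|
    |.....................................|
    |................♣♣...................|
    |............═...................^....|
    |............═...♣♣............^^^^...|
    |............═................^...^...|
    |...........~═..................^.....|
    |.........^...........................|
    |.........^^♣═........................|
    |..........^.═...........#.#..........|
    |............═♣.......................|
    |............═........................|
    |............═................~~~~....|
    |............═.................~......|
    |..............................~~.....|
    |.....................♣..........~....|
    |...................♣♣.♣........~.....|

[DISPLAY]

                                       
                                       
                                       
                                       
                                       
                                       
                                       
                                       
                                       
━━━━━━━━━━━━━━━━━━━━━━━━┓              
gator                   ┃━━━━━━━━━━━━━┓
────────────────────────┨             ┃
........................┃─────────────┨
........................┃             ┃
......♣♣................┃     C       ┃
..═...................^.┃-------------┃
..═...♣♣............^^^^┃29       0   ┃
..═................^...^┃ 0       0   ┃
.~═..................^..┃ 0     678  2┃
........@...............┃ 0       0   ┃
^♣═.....................┃ 0       0   ┃
^.═...........#.#.......┃ 0       0   ┃
..═♣....................┃ 0       0   ┃
..═.....................┃ 0       0   ┃


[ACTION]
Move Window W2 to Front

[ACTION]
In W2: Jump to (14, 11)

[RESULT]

                                       
                                       
                                       
                                       
                                       
                                       
                                       
                                       
                                       
━━━━━━━━━━━━━━━━━━━━━━━━┓              
gator                   ┃━━━━━━━━━━━━━┓
────────────────────────┨             ┃
..........♣♣............┃─────────────┨
......═.................┃             ┃
......═...♣♣............┃     C       ┃
......═................^┃-------------┃
.....~═.................┃29       0   ┃
...^....................┃ 0       0   ┃
...^^♣═.................┃ 0     678  2┃
....^.═.@.........#.#...┃ 0       0   ┃
......═♣................┃ 0       0   ┃
......═.................┃ 0       0   ┃
......═................~┃ 0       0   ┃
......═.................┃ 0       0   ┃


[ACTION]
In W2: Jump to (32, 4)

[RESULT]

                                       
                                       
                                       
                                       
                                       
                                       
                                       
                                       
                                       
━━━━━━━━━━━━━━━━━━━━━━━━┓              
gator                   ┃━━━━━━━━━━━━━┓
────────────────────────┨             ┃
                        ┃─────────────┨
                        ┃             ┃
                        ┃     C       ┃
.............           ┃-------------┃
.............           ┃29       0   ┃
.............           ┃ 0       0   ┃
.............           ┃ 0     678  2┃
........@....           ┃ 0       0   ┃
........^....           ┃ 0       0   ┃
......^^^^...           ┃ 0       0   ┃
.....^...^...           ┃ 0       0   ┃
.......^.....           ┃ 0       0   ┃


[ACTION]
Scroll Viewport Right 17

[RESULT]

                                       
                                       
                                       
                                       
                                       
                                       
                                       
                                       
                                       
━━━━━━━━━━━━━━━━━━━━━━┓                
tor                   ┃━━━━━━━━━━━━━┓  
──────────────────────┨             ┃  
                      ┃─────────────┨  
                      ┃             ┃  
                      ┃     C       ┃  
...........           ┃-------------┃  
...........           ┃29       0   ┃  
...........           ┃ 0       0   ┃  
...........           ┃ 0     678  2┃  
......@....           ┃ 0       0   ┃  
......^....           ┃ 0       0   ┃  
....^^^^...           ┃ 0       0   ┃  
...^...^...           ┃ 0       0   ┃  
.....^.....           ┃ 0       0   ┃  


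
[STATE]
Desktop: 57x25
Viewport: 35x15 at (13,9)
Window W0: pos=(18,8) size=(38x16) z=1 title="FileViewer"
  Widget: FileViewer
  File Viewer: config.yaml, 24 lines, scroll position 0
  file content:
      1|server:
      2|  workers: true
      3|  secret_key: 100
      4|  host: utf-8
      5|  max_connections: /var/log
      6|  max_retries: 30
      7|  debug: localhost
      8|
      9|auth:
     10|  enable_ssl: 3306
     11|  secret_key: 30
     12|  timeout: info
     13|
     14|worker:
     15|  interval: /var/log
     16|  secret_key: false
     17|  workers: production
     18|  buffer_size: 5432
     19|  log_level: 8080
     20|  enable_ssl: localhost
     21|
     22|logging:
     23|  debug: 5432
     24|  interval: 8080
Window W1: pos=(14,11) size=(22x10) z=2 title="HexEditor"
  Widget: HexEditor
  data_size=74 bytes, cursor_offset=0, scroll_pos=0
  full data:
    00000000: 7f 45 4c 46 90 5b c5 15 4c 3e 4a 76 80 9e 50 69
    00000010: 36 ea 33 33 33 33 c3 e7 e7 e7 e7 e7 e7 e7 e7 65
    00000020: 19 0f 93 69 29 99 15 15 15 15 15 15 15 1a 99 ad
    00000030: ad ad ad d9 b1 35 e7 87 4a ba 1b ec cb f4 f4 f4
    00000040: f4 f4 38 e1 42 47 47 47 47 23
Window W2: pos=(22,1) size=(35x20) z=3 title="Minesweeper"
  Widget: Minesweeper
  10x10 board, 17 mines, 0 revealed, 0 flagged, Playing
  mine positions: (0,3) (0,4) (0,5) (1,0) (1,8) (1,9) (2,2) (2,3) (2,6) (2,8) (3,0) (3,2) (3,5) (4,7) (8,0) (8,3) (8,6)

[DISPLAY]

     ┃ Fi┃■■■■■■■■■■               
     ┠───┃■■■■■■■■■■               
 ┏━━━━━━━┃■■■■■■■■■■               
 ┃ HexEdi┃■■■■■■■■■■               
 ┠───────┃■■■■■■■■■■               
 ┃0000000┃                         
 ┃0000001┃                         
 ┃0000002┃                         
 ┃0000003┃                         
 ┃0000004┃                         
 ┃       ┃                         
 ┗━━━━━━━┗━━━━━━━━━━━━━━━━━━━━━━━━━
     ┃  secret_key: 30             
     ┃  timeout: info              
     ┗━━━━━━━━━━━━━━━━━━━━━━━━━━━━━


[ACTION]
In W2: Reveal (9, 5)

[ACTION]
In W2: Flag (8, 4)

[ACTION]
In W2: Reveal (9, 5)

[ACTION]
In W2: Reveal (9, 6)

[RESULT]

     ┃ Fi┃■■■■■■■■■■               
     ┠───┃■■■■■■■■■■               
 ┏━━━━━━━┃■■■■■■■■■■               
 ┃ HexEdi┃■■■■⚑■■■■■               
 ┠───────┃■■■■■11■■■               
 ┃0000000┃                         
 ┃0000001┃                         
 ┃0000002┃                         
 ┃0000003┃                         
 ┃0000004┃                         
 ┃       ┃                         
 ┗━━━━━━━┗━━━━━━━━━━━━━━━━━━━━━━━━━
     ┃  secret_key: 30             
     ┃  timeout: info              
     ┗━━━━━━━━━━━━━━━━━━━━━━━━━━━━━


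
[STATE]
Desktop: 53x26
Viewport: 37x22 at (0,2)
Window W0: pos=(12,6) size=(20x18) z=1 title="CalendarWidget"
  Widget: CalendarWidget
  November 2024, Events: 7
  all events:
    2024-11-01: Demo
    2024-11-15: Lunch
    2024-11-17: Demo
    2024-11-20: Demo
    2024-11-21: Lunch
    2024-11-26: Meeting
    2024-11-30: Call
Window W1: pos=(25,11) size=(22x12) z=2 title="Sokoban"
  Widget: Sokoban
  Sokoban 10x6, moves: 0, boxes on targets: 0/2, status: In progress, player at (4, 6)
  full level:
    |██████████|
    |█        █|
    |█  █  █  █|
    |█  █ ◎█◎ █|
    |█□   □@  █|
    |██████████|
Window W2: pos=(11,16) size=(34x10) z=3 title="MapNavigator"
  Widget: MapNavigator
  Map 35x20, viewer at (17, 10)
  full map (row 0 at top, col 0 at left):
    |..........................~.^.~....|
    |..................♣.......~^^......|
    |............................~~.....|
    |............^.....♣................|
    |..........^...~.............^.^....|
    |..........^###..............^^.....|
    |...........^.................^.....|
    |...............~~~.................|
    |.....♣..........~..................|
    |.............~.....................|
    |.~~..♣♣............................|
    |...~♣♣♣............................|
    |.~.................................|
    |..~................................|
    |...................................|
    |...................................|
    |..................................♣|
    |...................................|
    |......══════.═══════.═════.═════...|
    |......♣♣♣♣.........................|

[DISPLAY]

                                     
                                     
                                     
                                     
            ┏━━━━━━━━━━━━━━━━━━┓     
            ┃ CalendarWidget   ┃     
            ┠──────────────────┨     
            ┃  November 2024   ┃     
            ┃Mo Tu We Th Fr Sa ┃     
            ┃            ┏━━━━━━━━━━━
            ┃ 4  5  6  7 ┃ Sokoban   
            ┃11 12 13 14 ┠───────────
            ┃18 19 20* 21┃██████████ 
            ┃25 26* 27 28┃█        █ 
           ┏━━━━━━━━━━━━━━━━━━━━━━━━━
           ┃ MapNavigator            
           ┠─────────────────────────
           ┃..............~~~........
           ┃....♣..........~.........
           ┃............~............
           ┃~~..♣♣..........@........
           ┃..~♣♣♣...................


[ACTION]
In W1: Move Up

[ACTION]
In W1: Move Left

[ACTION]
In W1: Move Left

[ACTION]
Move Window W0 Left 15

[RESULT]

                                     
                                     
                                     
                                     
┏━━━━━━━━━━━━━━━━━━┓                 
┃ CalendarWidget   ┃                 
┠──────────────────┨                 
┃  November 2024   ┃                 
┃Mo Tu We Th Fr Sa ┃                 
┃             1*  2┃     ┏━━━━━━━━━━━
┃ 4  5  6  7  8  9 ┃     ┃ Sokoban   
┃11 12 13 14 15* 16┃     ┠───────────
┃18 19 20* 21* 22 2┃     ┃██████████ 
┃25 26* 27 28 29 30┃     ┃█        █ 
┃          ┏━━━━━━━━━━━━━━━━━━━━━━━━━
┃          ┃ MapNavigator            
┃          ┠─────────────────────────
┃          ┃..............~~~........
┃          ┃....♣..........~.........
┃          ┃............~............
┃          ┃~~..♣♣..........@........
┗━━━━━━━━━━┃..~♣♣♣...................


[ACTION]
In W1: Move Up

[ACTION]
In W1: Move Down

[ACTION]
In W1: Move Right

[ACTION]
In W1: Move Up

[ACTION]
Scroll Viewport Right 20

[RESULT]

                                     
                                     
                                     
                                     
━━━┓                                 
   ┃                                 
───┨                                 
   ┃                                 
Sa ┃                                 
  2┃     ┏━━━━━━━━━━━━━━━━━━━━┓      
 9 ┃     ┃ Sokoban            ┃      
 16┃     ┠────────────────────┨      
2 2┃     ┃██████████          ┃      
 30┃     ┃█        █          ┃      
━━━━━━━━━━━━━━━━━━━━━━━━━━━━┓ ┃      
Navigator                   ┃ ┃      
────────────────────────────┨ ┃      
..........~~~...............┃ ┃      
♣..........~................┃ ┃      
........~...................┃ ┃      
♣♣..........@...............┃━┛      
♣♣..........................┃        


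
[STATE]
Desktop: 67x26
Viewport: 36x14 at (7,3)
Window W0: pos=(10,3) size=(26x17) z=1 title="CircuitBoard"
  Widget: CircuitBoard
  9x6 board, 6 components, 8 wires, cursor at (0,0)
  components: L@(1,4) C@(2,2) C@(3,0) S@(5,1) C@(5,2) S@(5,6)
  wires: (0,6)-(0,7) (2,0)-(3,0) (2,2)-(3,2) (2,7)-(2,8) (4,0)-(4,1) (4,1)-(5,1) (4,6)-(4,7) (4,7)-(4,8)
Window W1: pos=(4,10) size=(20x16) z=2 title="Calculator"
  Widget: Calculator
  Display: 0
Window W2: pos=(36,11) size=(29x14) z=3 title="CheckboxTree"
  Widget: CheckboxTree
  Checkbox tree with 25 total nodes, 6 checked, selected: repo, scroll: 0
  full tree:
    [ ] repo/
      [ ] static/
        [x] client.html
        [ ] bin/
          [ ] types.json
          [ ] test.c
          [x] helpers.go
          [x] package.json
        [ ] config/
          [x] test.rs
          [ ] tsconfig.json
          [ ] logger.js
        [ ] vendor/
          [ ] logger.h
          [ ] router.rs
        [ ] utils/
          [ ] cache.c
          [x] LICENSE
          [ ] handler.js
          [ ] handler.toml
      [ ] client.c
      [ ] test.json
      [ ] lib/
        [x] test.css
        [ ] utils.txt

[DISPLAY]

   ┏━━━━━━━━━━━━━━━━━━━━━━━━┓       
   ┃ CircuitBoard           ┃       
   ┠────────────────────────┨       
   ┃   0 1 2 3 4 5 6 7 8    ┃       
   ┃0  [.]                  ┃       
   ┃                        ┃       
   ┃1                   L   ┃       
━━━━━━━━━━━━━━━━┓           ┃       
alculator       ┃           ┃┏━━━━━━
────────────────┨           ┃┃ Check
               0┃           ┃┠──────
──┬───┬───┬───┐ ┃           ┃┃>[-] r
7 │ 8 │ 9 │ ÷ │ ┃           ┃┃   [-]
──┼───┼───┼───┤ ┃           ┃┃     [


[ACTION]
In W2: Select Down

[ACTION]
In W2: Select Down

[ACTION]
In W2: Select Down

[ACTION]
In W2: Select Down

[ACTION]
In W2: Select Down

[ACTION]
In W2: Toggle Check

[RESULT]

   ┏━━━━━━━━━━━━━━━━━━━━━━━━┓       
   ┃ CircuitBoard           ┃       
   ┠────────────────────────┨       
   ┃   0 1 2 3 4 5 6 7 8    ┃       
   ┃0  [.]                  ┃       
   ┃                        ┃       
   ┃1                   L   ┃       
━━━━━━━━━━━━━━━━┓           ┃       
alculator       ┃           ┃┏━━━━━━
────────────────┨           ┃┃ Check
               0┃           ┃┠──────
──┬───┬───┬───┐ ┃           ┃┃ [-] r
7 │ 8 │ 9 │ ÷ │ ┃           ┃┃   [-]
──┼───┼───┼───┤ ┃           ┃┃     [


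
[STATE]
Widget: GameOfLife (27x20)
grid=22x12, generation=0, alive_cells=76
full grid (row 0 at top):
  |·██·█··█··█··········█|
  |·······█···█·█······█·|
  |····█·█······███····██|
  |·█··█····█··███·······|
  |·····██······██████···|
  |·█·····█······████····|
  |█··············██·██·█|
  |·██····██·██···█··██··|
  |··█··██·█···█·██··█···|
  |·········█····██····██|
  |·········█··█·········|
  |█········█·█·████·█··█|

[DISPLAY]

Gen: 0                     
·██·█··█··█··········█     
·······█···█·█······█·     
····█·█······███····██     
·█··█····█··███·······     
·····██······██████···     
·█·····█······████····     
█··············██·██·█     
·██····██·██···█··██··     
··█··██·█···█·██··█···     
·········█····██····██     
·········█··█·········     
█········█·█·████·█··█     
                           
                           
                           
                           
                           
                           
                           


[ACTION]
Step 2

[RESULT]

Gen: 2                     
······█···············     
····███·············██     
·······█····██······██     
····█·█···············     
······██····██····█···     
·····██···········███·     
··█······█·········██·     
█··█··█····██·······██     
·██···█····██·██···█··     
···········███████·███     
········█·███···█·····     
·········█·█████······     
                           
                           
                           
                           
                           
                           
                           


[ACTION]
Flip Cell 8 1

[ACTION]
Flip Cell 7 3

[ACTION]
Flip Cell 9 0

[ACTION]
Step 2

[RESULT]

Gen: 4                     
·····███··············     
·····█·█············██     
····█··█············██     
·····███··············     
·······█···········█··     
·····█·█·········██···     
·····█·█···██······█··     
··········███·····██··     
··········█·█····█····     
·················█··█·     
··············█·██··█·     
··············█·······     
                           
                           
                           
                           
                           
                           
                           


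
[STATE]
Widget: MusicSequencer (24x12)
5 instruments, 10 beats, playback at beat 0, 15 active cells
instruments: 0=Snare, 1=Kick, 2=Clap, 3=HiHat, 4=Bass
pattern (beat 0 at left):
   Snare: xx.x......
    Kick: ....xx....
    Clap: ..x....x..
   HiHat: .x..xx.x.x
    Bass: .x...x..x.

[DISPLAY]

      ▼123456789        
 Snare██·█······        
  Kick····██····        
  Clap··█····█··        
 HiHat·█··██·█·█        
  Bass·█···█··█·        
                        
                        
                        
                        
                        
                        


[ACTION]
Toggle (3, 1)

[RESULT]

      ▼123456789        
 Snare██·█······        
  Kick····██····        
  Clap··█····█··        
 HiHat····██·█·█        
  Bass·█···█··█·        
                        
                        
                        
                        
                        
                        


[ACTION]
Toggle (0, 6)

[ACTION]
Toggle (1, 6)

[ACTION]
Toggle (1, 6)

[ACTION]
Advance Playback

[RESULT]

      0▼23456789        
 Snare██·█··█···        
  Kick····██····        
  Clap··█····█··        
 HiHat····██·█·█        
  Bass·█···█··█·        
                        
                        
                        
                        
                        
                        


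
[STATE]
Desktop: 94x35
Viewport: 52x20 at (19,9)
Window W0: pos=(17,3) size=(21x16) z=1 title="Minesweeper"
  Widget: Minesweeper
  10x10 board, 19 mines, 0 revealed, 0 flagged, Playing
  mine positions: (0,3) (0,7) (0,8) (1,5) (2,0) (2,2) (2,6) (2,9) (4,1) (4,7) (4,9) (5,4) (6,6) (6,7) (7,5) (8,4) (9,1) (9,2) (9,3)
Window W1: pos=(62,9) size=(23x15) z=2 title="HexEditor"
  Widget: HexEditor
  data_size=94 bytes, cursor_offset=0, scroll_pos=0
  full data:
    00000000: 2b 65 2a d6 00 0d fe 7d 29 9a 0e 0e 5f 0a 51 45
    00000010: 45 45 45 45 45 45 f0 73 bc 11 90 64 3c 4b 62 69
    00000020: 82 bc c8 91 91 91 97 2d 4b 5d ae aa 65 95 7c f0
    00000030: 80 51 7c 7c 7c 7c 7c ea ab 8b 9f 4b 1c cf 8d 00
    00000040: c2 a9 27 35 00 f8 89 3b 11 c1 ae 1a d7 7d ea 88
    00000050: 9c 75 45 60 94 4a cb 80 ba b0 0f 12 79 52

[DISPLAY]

■■■■■■■■■         ┃                        ┏━━━━━━━━
■■■■■■■■■         ┃                        ┃ HexEdit
■■■■■■■■■         ┃                        ┠────────
■■■■■■■■■         ┃                        ┃00000000
■■■■■■■■■         ┃                        ┃00000010
■■■■■■■■■         ┃                        ┃00000020
■■■■■■■■■         ┃                        ┃00000030
                  ┃                        ┃00000040
                  ┃                        ┃00000050
━━━━━━━━━━━━━━━━━━┛                        ┃        
                                           ┃        
                                           ┃        
                                           ┃        
                                           ┃        
                                           ┗━━━━━━━━
                                                    
                                                    
                                                    
                                                    
                                                    


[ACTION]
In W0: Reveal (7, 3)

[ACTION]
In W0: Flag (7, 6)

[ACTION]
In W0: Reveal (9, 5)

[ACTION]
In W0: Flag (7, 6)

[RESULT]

■■■■■■■■■         ┃                        ┏━━━━━━━━
■■■■■■■■■         ┃                        ┃ HexEdit
■■■■■■■■■         ┃                        ┠────────
■■■■■■■■■         ┃                        ┃00000000
■■1■■■■■■         ┃                        ┃00000010
■■■■■■■■■         ┃                        ┃00000020
■■■■1■■■■         ┃                        ┃00000030
                  ┃                        ┃00000040
                  ┃                        ┃00000050
━━━━━━━━━━━━━━━━━━┛                        ┃        
                                           ┃        
                                           ┃        
                                           ┃        
                                           ┃        
                                           ┗━━━━━━━━
                                                    
                                                    
                                                    
                                                    
                                                    


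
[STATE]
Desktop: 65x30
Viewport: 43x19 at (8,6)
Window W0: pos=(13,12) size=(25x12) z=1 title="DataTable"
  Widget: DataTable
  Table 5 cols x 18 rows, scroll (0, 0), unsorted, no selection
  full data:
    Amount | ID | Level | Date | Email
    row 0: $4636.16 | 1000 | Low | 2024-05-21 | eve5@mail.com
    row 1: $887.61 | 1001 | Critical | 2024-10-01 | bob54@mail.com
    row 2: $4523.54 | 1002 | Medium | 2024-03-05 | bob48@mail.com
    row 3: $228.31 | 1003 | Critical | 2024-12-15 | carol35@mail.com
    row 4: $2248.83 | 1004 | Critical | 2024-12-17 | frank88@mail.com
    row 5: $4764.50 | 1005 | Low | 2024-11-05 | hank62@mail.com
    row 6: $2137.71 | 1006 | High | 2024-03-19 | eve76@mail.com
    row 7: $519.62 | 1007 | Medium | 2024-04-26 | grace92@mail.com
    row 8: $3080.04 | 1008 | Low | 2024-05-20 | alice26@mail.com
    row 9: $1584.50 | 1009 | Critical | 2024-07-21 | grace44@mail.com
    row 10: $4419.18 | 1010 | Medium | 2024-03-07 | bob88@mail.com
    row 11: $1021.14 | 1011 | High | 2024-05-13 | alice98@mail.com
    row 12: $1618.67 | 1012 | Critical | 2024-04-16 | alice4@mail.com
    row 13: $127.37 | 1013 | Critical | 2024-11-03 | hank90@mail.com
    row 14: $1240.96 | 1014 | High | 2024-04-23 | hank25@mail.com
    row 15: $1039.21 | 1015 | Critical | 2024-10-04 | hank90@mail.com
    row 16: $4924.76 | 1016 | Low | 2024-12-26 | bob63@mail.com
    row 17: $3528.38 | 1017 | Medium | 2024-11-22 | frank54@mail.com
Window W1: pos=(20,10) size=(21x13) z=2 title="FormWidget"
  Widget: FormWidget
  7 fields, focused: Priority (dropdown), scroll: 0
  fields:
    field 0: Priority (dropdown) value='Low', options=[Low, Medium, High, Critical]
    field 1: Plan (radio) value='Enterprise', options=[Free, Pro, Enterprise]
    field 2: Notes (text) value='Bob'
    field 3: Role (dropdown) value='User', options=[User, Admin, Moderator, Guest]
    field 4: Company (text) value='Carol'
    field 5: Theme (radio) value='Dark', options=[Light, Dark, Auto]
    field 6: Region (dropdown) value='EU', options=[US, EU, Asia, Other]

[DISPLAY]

                                           
                                           
                                           
                                           
            ┏━━━━━━━━━━━━━━━━━━━┓          
            ┃ FormWidget        ┃          
     ┏━━━━━━┠───────────────────┨          
     ┃ DataT┃> Priority:   [Lo▼]┃          
     ┠──────┃  Plan:       ( ) F┃          
     ┃Amount┃  Notes:      [Bob]┃          
     ┃──────┃  Role:       [Us▼]┃          
     ┃$4636.┃  Company:    [Car]┃          
     ┃$887.6┃  Theme:      ( ) L┃          
     ┃$4523.┃  Region:     [EU▼]┃          
     ┃$228.3┃                   ┃          
     ┃$2248.┃                   ┃          
     ┃$4764.┗━━━━━━━━━━━━━━━━━━━┛          
     ┗━━━━━━━━━━━━━━━━━━━━━━━┛             
                                           


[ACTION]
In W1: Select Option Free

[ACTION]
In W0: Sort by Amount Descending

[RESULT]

                                           
                                           
                                           
                                           
            ┏━━━━━━━━━━━━━━━━━━━┓          
            ┃ FormWidget        ┃          
     ┏━━━━━━┠───────────────────┨          
     ┃ DataT┃> Priority:   [Lo▼]┃          
     ┠──────┃  Plan:       ( ) F┃          
     ┃Amount┃  Notes:      [Bob]┃          
     ┃──────┃  Role:       [Us▼]┃          
     ┃$4924.┃  Company:    [Car]┃          
     ┃$4764.┃  Theme:      ( ) L┃          
     ┃$4636.┃  Region:     [EU▼]┃          
     ┃$4523.┃                   ┃          
     ┃$4419.┃                   ┃          
     ┃$3528.┗━━━━━━━━━━━━━━━━━━━┛          
     ┗━━━━━━━━━━━━━━━━━━━━━━━┛             
                                           


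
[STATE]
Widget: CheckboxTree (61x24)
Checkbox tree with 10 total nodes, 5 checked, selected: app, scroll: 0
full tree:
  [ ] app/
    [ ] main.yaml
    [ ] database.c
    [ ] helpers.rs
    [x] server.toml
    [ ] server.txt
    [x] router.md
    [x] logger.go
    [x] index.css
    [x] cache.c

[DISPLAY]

>[-] app/                                                    
   [ ] main.yaml                                             
   [ ] database.c                                            
   [ ] helpers.rs                                            
   [x] server.toml                                           
   [ ] server.txt                                            
   [x] router.md                                             
   [x] logger.go                                             
   [x] index.css                                             
   [x] cache.c                                               
                                                             
                                                             
                                                             
                                                             
                                                             
                                                             
                                                             
                                                             
                                                             
                                                             
                                                             
                                                             
                                                             
                                                             


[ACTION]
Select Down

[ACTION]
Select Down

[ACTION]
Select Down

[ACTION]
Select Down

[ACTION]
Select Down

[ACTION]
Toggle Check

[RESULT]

 [-] app/                                                    
   [ ] main.yaml                                             
   [ ] database.c                                            
   [ ] helpers.rs                                            
   [x] server.toml                                           
>  [x] server.txt                                            
   [x] router.md                                             
   [x] logger.go                                             
   [x] index.css                                             
   [x] cache.c                                               
                                                             
                                                             
                                                             
                                                             
                                                             
                                                             
                                                             
                                                             
                                                             
                                                             
                                                             
                                                             
                                                             
                                                             


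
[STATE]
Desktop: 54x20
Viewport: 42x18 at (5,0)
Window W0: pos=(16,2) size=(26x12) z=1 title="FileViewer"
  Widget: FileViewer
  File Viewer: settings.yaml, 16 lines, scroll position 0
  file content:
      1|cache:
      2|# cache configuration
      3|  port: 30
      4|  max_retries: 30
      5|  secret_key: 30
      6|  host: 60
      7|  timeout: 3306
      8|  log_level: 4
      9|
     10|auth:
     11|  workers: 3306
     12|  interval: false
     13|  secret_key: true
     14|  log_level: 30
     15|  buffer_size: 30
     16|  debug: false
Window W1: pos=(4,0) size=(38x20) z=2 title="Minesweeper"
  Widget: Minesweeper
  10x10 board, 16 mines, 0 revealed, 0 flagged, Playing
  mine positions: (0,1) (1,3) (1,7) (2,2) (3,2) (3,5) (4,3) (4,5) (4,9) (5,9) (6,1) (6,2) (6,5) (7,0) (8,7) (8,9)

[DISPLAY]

━━━━━━━━━━━━━━━━━━━━━━━━━━━━━━━━━━━━┓     
 Minesweeper                        ┃     
────────────────────────────────────┨     
■■■■■■■■■■                          ┃     
■■■■■■■■■■                          ┃     
■■■■■■■■■■                          ┃     
■■■■■■■■■■                          ┃     
■■■■■■■■■■                          ┃     
■■■■■■■■■■                          ┃     
■■■■■■■■■■                          ┃     
■■■■■■■■■■                          ┃     
■■■■■■■■■■                          ┃     
■■■■■■■■■■                          ┃     
                                    ┃     
                                    ┃     
                                    ┃     
                                    ┃     
                                    ┃     


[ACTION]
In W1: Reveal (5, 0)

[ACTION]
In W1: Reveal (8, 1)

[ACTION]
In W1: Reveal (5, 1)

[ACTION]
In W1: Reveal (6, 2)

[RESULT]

━━━━━━━━━━━━━━━━━━━━━━━━━━━━━━━━━━━━┓     
 Minesweeper                        ┃     
────────────────────────────────────┨     
■✹■■■■■■■■                          ┃     
■■■✹■■■✹■■                          ┃     
■■✹■■■■■■■                          ┃     
■■✹■■✹■■■■                          ┃     
■■■✹■✹■■■✹                          ┃     
12■■■■■■■✹                          ┃     
■✹✹■■✹■■■■                          ┃     
✹■■■■■■■■■                          ┃     
■1■■■■■✹■✹                          ┃     
■■■■■■■■■■                          ┃     
                                    ┃     
                                    ┃     
                                    ┃     
                                    ┃     
                                    ┃     


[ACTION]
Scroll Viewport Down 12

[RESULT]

────────────────────────────────────┨     
■✹■■■■■■■■                          ┃     
■■■✹■■■✹■■                          ┃     
■■✹■■■■■■■                          ┃     
■■✹■■✹■■■■                          ┃     
■■■✹■✹■■■✹                          ┃     
12■■■■■■■✹                          ┃     
■✹✹■■✹■■■■                          ┃     
✹■■■■■■■■■                          ┃     
■1■■■■■✹■✹                          ┃     
■■■■■■■■■■                          ┃     
                                    ┃     
                                    ┃     
                                    ┃     
                                    ┃     
                                    ┃     
                                    ┃     
━━━━━━━━━━━━━━━━━━━━━━━━━━━━━━━━━━━━┛     


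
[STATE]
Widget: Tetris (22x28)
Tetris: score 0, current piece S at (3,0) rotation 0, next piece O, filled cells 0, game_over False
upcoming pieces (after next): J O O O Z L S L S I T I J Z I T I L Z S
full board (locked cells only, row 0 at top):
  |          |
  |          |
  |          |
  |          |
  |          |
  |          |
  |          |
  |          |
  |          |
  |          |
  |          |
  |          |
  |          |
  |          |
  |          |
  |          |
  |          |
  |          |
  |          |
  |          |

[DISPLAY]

    ░░    │Next:      
   ░░     │▓▓         
          │▓▓         
          │           
          │           
          │           
          │Score:     
          │0          
          │           
          │           
          │           
          │           
          │           
          │           
          │           
          │           
          │           
          │           
          │           
          │           
          │           
          │           
          │           
          │           
          │           
          │           
          │           
          │           


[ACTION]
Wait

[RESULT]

          │Next:      
    ░░    │▓▓         
   ░░     │▓▓         
          │           
          │           
          │           
          │Score:     
          │0          
          │           
          │           
          │           
          │           
          │           
          │           
          │           
          │           
          │           
          │           
          │           
          │           
          │           
          │           
          │           
          │           
          │           
          │           
          │           
          │           


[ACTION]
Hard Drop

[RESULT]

    ▓▓    │Next:      
    ▓▓    │█          
          │███        
          │           
          │           
          │           
          │Score:     
          │0          
          │           
          │           
          │           
          │           
          │           
          │           
          │           
          │           
          │           
          │           
    ░░    │           
   ░░     │           
          │           
          │           
          │           
          │           
          │           
          │           
          │           
          │           


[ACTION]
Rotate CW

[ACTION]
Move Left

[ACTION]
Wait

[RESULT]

          │Next:      
   ▓▓     │█          
   ▓▓     │███        
          │           
          │           
          │           
          │Score:     
          │0          
          │           
          │           
          │           
          │           
          │           
          │           
          │           
          │           
          │           
          │           
    ░░    │           
   ░░     │           
          │           
          │           
          │           
          │           
          │           
          │           
          │           
          │           
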